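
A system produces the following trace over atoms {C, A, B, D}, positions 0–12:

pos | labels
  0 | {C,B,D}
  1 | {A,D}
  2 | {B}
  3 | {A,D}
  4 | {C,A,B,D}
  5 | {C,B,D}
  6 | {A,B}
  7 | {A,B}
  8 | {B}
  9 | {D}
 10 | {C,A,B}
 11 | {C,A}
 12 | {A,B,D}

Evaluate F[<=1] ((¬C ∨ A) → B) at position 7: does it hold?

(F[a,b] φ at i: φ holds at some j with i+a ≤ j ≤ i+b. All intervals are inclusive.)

Yes

Check ((¬C ∨ A) → B) at each j in [7,8]:
  j=7: true
  j=8: true
Found at j=7 → formula holds.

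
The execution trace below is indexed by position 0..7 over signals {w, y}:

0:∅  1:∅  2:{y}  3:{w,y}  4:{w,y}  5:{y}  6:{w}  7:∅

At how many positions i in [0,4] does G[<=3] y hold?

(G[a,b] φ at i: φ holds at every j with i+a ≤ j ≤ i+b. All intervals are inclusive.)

Evaluate at each i in [0,4]:
  i=0: ✗ (fails at j=0)
  i=1: ✗ (fails at j=1)
  i=2: ✓ (all of [2,5])
  i=3: ✗ (fails at j=6)
  i=4: ✗ (fails at j=6)
Positions where it holds: {2} → 1.

1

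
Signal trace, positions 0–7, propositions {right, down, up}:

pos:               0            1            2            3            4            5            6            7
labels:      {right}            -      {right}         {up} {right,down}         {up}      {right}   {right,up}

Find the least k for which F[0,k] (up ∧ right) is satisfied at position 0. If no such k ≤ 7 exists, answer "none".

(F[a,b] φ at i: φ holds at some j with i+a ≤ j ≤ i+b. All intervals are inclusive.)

7

Scan j = 0,1,… for (up ∧ right):
  j=0: fails
  j=1: fails
  j=2: fails
  j=3: fails
  j=4: fails
  j=5: fails
  j=6: fails
  j=7: holds
First hit at j=7, so smallest k = 7-0 = 7.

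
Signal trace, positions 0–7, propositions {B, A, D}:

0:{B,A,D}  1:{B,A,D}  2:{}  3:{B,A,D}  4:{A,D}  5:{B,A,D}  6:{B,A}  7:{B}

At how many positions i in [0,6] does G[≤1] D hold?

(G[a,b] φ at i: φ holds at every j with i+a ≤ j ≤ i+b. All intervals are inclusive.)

3

Evaluate at each i in [0,6]:
  i=0: ✓ (all of [0,1])
  i=1: ✗ (fails at j=2)
  i=2: ✗ (fails at j=2)
  i=3: ✓ (all of [3,4])
  i=4: ✓ (all of [4,5])
  i=5: ✗ (fails at j=6)
  i=6: ✗ (fails at j=6)
Positions where it holds: {0, 3, 4} → 3.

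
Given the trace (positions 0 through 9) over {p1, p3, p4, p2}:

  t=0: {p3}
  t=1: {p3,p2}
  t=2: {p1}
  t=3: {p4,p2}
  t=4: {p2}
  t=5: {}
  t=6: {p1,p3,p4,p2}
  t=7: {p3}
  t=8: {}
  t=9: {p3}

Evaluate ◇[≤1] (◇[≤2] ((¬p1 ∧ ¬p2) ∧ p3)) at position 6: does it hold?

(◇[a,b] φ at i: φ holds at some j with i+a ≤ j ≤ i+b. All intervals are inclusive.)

Check ◇[≤2] ((¬p1 ∧ ¬p2) ∧ p3) at each j in [6,7]:
  j=6: holds (witness at 7)
  j=7: holds (witness at 7)
Found at j=6 → formula holds.

True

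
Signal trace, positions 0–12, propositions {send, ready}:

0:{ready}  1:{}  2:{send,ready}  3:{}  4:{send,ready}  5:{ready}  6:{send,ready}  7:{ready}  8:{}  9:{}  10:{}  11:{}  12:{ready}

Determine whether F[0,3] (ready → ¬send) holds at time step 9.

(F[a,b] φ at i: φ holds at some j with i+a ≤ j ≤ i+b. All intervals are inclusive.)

True

Check (ready → ¬send) at each j in [9,12]:
  j=9: true
  j=10: true
  j=11: true
  j=12: true
Found at j=9 → formula holds.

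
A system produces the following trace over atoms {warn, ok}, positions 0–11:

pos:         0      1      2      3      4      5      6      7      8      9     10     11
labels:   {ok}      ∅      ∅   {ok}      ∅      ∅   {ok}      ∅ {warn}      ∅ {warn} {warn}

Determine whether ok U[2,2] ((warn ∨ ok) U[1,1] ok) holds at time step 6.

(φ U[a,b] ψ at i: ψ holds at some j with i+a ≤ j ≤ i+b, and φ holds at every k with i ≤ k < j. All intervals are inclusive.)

Need some j in [8,8] with ((warn ∨ ok) U[1,1] ok), and ok at every k in [6,j-1].
  j=8: ((warn ∨ ok) U[1,1] ok) — fails.
No j in the window works → until fails.

No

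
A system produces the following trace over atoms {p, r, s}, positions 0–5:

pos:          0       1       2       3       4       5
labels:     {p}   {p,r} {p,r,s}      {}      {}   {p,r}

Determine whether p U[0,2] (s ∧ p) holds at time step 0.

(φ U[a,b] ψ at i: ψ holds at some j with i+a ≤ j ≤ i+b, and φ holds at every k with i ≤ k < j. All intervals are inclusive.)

Yes

Need some j in [0,2] with (s ∧ p), and p at every k in [0,j-1].
  j=0: (s ∧ p) false.
  j=1: (s ∧ p) false.
  j=2: (s ∧ p) holds; p holds at every k in [0,1] → satisfied.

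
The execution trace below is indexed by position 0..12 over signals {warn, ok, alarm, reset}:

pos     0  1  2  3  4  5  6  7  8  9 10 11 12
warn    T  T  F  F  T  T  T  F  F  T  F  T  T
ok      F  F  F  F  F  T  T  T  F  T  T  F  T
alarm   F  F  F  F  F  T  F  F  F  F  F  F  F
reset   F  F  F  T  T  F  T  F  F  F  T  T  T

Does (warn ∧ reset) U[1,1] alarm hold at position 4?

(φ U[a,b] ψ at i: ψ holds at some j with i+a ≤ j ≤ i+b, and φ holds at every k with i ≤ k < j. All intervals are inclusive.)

Yes

Need some j in [5,5] with alarm, and (warn ∧ reset) at every k in [4,j-1].
  j=5: alarm holds; (warn ∧ reset) holds at every k in [4,4] → satisfied.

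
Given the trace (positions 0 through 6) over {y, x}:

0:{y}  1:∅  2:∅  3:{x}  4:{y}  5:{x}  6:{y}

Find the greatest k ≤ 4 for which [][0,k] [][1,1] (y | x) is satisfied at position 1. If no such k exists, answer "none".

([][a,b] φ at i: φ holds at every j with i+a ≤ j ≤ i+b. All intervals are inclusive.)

[][1,1] (y | x) must hold from j=1 onward; find where it first fails.
  j=1: fails → no k works.

none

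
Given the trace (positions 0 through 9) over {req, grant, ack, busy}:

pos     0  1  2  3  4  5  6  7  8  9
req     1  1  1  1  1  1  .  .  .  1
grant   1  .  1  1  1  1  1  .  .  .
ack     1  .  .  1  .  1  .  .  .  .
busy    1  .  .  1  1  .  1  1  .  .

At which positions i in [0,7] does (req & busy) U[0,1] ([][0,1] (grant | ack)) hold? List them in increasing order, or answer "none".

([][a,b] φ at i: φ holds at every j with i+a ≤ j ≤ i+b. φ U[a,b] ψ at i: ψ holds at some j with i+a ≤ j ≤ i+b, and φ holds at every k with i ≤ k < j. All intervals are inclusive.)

2, 3, 4, 5

Evaluate at each i in [0,7]:
  i=0: ✗ (no rhs in [0,1])
  i=1: ✗ (lhs fails at k=1 before rhs at j=2)
  i=2: ✓ (rhs at j=2)
  i=3: ✓ (rhs at j=3)
  i=4: ✓ (rhs at j=4)
  i=5: ✓ (rhs at j=5)
  i=6: ✗ (no rhs in [6,7])
  i=7: ✗ (no rhs in [7,8])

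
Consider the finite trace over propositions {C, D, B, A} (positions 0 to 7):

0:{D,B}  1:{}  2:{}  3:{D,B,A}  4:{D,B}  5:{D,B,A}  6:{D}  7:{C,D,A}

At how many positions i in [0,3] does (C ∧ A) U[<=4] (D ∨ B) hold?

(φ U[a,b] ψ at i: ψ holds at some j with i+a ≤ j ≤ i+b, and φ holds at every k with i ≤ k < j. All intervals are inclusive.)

Evaluate at each i in [0,3]:
  i=0: ✓ (rhs at j=0)
  i=1: ✗ (lhs fails at k=1 before rhs at j=3)
  i=2: ✗ (lhs fails at k=2 before rhs at j=3)
  i=3: ✓ (rhs at j=3)
Positions where it holds: {0, 3} → 2.

2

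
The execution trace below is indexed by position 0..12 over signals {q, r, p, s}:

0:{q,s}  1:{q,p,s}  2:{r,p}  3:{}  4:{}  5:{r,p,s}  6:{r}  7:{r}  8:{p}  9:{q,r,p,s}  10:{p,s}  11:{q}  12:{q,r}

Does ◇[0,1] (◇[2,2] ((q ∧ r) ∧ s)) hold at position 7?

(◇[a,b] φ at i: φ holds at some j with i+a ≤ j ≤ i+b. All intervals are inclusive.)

True

Check ◇[2,2] ((q ∧ r) ∧ s) at each j in [7,8]:
  j=7: holds (witness at 9)
  j=8: fails (none in [10,10])
Found at j=7 → formula holds.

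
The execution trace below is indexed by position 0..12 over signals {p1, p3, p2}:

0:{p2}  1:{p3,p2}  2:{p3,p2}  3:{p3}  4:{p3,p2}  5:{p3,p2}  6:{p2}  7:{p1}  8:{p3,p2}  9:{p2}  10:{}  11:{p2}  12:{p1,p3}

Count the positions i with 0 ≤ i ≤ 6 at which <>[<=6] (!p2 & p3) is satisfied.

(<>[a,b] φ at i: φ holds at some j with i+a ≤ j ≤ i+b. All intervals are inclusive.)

Evaluate at each i in [0,6]:
  i=0: ✓ (witness j=3)
  i=1: ✓ (witness j=3)
  i=2: ✓ (witness j=3)
  i=3: ✓ (witness j=3)
  i=4: ✗ (none in [4,10])
  i=5: ✗ (none in [5,11])
  i=6: ✓ (witness j=12)
Positions where it holds: {0, 1, 2, 3, 6} → 5.

5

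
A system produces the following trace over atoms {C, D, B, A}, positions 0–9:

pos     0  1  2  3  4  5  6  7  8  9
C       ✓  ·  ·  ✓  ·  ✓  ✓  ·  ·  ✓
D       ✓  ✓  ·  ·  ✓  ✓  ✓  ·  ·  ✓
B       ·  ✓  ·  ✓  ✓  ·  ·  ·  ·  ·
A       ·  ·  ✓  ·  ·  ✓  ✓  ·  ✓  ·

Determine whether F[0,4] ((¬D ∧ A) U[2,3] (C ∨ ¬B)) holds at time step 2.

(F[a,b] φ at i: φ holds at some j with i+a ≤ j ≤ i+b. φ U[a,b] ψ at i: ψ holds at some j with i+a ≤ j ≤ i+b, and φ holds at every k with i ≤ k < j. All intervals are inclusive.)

Check ((¬D ∧ A) U[2,3] (C ∨ ¬B)) at each j in [2,6]:
  j=2: fails
  j=3: fails
  j=4: fails
  j=5: fails
  j=6: fails
No position in the window satisfies it → formula fails.

No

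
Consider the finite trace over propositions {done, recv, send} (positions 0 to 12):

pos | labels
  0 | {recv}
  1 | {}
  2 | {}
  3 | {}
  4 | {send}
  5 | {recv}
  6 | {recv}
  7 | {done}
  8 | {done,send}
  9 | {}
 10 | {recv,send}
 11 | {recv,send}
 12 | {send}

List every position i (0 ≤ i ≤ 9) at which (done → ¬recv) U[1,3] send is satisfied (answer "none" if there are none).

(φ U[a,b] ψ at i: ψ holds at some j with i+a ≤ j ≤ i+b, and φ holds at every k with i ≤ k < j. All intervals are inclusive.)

1, 2, 3, 5, 6, 7, 8, 9

Evaluate at each i in [0,9]:
  i=0: ✗ (no rhs in [1,3])
  i=1: ✓ (rhs at j=4; lhs holds on [1,3])
  i=2: ✓ (rhs at j=4; lhs holds on [2,3])
  i=3: ✓ (rhs at j=4; lhs holds on [3,3])
  i=4: ✗ (no rhs in [5,7])
  i=5: ✓ (rhs at j=8; lhs holds on [5,7])
  i=6: ✓ (rhs at j=8; lhs holds on [6,7])
  i=7: ✓ (rhs at j=8; lhs holds on [7,7])
  i=8: ✓ (rhs at j=10; lhs holds on [8,9])
  i=9: ✓ (rhs at j=10; lhs holds on [9,9])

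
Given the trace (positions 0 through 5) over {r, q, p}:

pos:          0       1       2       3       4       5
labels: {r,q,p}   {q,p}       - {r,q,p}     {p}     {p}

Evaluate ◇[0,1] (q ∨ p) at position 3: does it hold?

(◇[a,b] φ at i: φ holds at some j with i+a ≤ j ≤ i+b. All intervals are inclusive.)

Yes

Check (q ∨ p) at each j in [3,4]:
  j=3: true
  j=4: true
Found at j=3 → formula holds.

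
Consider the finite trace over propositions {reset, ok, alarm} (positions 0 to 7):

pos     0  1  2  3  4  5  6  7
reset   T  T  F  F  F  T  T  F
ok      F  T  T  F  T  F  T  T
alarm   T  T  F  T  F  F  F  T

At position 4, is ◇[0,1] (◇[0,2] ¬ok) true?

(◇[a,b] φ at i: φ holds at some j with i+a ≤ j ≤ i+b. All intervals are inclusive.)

Check ◇[0,2] ¬ok at each j in [4,5]:
  j=4: holds (witness at 5)
  j=5: holds (witness at 5)
Found at j=4 → formula holds.

True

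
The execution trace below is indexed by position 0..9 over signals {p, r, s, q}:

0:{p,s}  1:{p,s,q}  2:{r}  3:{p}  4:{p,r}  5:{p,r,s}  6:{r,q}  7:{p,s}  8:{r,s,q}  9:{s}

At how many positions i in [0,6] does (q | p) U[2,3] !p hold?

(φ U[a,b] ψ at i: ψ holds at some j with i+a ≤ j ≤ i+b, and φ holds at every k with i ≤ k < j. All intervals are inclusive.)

5

Evaluate at each i in [0,6]:
  i=0: ✓ (rhs at j=2; lhs holds on [0,1])
  i=1: ✗ (no rhs in [3,4])
  i=2: ✗ (no rhs in [4,5])
  i=3: ✓ (rhs at j=6; lhs holds on [3,5])
  i=4: ✓ (rhs at j=6; lhs holds on [4,5])
  i=5: ✓ (rhs at j=8; lhs holds on [5,7])
  i=6: ✓ (rhs at j=8; lhs holds on [6,7])
Positions where it holds: {0, 3, 4, 5, 6} → 5.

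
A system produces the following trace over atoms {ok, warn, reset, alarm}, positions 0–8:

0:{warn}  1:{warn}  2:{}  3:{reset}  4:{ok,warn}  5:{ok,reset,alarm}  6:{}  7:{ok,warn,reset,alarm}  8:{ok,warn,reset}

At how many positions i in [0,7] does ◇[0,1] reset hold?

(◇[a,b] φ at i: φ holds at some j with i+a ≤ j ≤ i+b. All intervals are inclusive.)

6

Evaluate at each i in [0,7]:
  i=0: ✗ (none in [0,1])
  i=1: ✗ (none in [1,2])
  i=2: ✓ (witness j=3)
  i=3: ✓ (witness j=3)
  i=4: ✓ (witness j=5)
  i=5: ✓ (witness j=5)
  i=6: ✓ (witness j=7)
  i=7: ✓ (witness j=7)
Positions where it holds: {2, 3, 4, 5, 6, 7} → 6.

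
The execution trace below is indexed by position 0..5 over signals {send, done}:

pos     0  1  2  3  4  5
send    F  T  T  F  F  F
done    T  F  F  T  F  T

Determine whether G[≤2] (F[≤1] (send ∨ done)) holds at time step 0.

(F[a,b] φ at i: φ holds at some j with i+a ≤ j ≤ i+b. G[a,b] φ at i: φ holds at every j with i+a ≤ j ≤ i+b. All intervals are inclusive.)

Check F[≤1] (send ∨ done) at every j in [0,2]:
  j=0: holds (witness at 0)
  j=1: holds (witness at 1)
  j=2: holds (witness at 2)
All positions satisfy it → formula holds.

True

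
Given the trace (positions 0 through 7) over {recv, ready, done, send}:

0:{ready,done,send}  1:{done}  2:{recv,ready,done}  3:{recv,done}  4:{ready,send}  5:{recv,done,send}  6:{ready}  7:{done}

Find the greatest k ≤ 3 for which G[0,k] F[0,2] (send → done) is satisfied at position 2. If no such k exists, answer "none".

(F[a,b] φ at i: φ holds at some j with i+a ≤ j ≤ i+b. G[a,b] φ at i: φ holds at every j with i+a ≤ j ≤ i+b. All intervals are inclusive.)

F[0,2] (send → done) must hold from j=2 onward; find where it first fails.
  j=2: holds
  j=3: holds
  j=4: holds
  j=5: holds
Holds through j=5; largest k = 3.

3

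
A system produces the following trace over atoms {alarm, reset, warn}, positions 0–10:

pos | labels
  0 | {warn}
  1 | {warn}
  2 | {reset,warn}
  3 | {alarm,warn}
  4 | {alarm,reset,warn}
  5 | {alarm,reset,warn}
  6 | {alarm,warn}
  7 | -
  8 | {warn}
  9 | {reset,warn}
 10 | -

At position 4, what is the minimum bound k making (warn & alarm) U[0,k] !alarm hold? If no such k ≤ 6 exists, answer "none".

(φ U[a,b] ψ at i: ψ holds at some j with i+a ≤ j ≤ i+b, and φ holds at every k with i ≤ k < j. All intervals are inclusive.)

Need earliest j ≥ 4 with !alarm, and (warn & alarm) at every k in [4,j-1].
  j=4: rhs fails.
  j=5: rhs fails.
  j=6: rhs fails.
  j=7: rhs holds; lhs holds on [4,6]. k = 3.

3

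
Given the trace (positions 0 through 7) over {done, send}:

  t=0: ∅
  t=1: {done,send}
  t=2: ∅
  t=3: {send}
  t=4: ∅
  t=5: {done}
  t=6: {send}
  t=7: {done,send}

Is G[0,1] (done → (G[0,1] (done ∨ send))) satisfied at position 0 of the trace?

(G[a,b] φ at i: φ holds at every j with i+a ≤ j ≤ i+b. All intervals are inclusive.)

No

Check (done → (G[0,1] (done ∨ send))) at every j in [0,1]:
  j=0: antecedent false → ✓
  j=1: antecedent true; consequent fails at 2 → ✗
Fails at j=1 → formula fails.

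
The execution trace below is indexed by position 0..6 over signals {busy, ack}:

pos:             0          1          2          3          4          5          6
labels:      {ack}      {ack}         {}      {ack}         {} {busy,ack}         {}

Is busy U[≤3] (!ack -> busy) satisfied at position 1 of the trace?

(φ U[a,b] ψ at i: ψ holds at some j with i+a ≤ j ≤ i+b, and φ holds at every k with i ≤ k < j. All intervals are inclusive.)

Need some j in [1,4] with (!ack -> busy), and busy at every k in [1,j-1].
  j=1: (!ack -> busy) holds; no prefix to check → satisfied.

True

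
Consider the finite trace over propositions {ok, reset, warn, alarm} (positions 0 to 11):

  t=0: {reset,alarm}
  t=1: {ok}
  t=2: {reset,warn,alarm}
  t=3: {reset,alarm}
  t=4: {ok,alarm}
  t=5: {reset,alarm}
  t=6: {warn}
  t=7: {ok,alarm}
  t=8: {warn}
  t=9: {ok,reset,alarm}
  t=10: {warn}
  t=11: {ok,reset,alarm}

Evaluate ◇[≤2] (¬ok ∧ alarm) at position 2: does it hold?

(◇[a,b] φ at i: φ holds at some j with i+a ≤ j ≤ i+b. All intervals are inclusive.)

Holds

Check (¬ok ∧ alarm) at each j in [2,4]:
  j=2: true
  j=3: true
  j=4: false
Found at j=2 → formula holds.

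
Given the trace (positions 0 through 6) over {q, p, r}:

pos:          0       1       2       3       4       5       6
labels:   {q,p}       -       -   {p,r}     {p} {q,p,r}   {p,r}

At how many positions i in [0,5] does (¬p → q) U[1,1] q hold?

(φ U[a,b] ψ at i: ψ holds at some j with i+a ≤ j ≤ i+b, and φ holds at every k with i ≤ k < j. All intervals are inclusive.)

Evaluate at each i in [0,5]:
  i=0: ✗ (no rhs in [1,1])
  i=1: ✗ (no rhs in [2,2])
  i=2: ✗ (no rhs in [3,3])
  i=3: ✗ (no rhs in [4,4])
  i=4: ✓ (rhs at j=5; lhs holds on [4,4])
  i=5: ✗ (no rhs in [6,6])
Positions where it holds: {4} → 1.

1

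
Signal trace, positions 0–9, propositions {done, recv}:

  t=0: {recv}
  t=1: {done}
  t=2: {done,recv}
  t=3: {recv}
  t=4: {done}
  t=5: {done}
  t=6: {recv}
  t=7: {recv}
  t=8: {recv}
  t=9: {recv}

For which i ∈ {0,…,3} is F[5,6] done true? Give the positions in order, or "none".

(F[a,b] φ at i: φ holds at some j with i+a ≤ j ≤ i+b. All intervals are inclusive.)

0

Evaluate at each i in [0,3]:
  i=0: ✓ (witness j=5)
  i=1: ✗ (none in [6,7])
  i=2: ✗ (none in [7,8])
  i=3: ✗ (none in [8,9])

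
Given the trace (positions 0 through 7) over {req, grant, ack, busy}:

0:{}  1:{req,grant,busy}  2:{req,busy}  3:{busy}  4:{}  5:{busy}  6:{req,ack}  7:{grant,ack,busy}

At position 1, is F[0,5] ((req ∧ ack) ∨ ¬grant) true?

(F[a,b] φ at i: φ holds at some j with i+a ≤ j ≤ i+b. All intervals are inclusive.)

Check ((req ∧ ack) ∨ ¬grant) at each j in [1,6]:
  j=1: false
  j=2: true
  j=3: true
  j=4: true
  j=5: true
  j=6: true
Found at j=2 → formula holds.

Holds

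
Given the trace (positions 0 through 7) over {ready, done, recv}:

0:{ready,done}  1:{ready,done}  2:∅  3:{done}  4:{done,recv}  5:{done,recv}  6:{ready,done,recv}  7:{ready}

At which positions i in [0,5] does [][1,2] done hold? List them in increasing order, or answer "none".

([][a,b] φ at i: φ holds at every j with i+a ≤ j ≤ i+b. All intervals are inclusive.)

Evaluate at each i in [0,5]:
  i=0: ✗ (fails at j=2)
  i=1: ✗ (fails at j=2)
  i=2: ✓ (all of [3,4])
  i=3: ✓ (all of [4,5])
  i=4: ✓ (all of [5,6])
  i=5: ✗ (fails at j=7)

2, 3, 4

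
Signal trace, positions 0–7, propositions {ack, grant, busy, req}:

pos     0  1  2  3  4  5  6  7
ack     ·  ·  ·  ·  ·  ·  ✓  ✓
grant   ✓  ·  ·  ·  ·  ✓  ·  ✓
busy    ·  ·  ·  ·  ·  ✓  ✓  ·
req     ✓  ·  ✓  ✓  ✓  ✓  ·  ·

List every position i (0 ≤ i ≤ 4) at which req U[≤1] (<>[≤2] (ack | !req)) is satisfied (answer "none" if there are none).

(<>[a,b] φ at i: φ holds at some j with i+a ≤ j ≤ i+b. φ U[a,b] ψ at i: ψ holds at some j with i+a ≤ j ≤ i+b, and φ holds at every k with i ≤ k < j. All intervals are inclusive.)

Evaluate at each i in [0,4]:
  i=0: ✓ (rhs at j=0)
  i=1: ✓ (rhs at j=1)
  i=2: ✗ (no rhs in [2,3])
  i=3: ✓ (rhs at j=4; lhs holds on [3,3])
  i=4: ✓ (rhs at j=4)

0, 1, 3, 4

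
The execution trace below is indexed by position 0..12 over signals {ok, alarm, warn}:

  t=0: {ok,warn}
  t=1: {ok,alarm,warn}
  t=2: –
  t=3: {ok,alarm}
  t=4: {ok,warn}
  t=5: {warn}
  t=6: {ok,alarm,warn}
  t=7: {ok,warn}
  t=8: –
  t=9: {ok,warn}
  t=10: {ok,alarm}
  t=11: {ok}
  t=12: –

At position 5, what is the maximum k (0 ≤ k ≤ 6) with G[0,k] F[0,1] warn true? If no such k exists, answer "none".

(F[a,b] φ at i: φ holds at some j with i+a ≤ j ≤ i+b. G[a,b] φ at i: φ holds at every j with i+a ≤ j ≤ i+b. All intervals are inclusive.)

4

F[0,1] warn must hold from j=5 onward; find where it first fails.
  j=5: holds
  j=6: holds
  j=7: holds
  j=8: holds
  j=9: holds
  j=10: fails
Holds on [5,9], so largest k = 4.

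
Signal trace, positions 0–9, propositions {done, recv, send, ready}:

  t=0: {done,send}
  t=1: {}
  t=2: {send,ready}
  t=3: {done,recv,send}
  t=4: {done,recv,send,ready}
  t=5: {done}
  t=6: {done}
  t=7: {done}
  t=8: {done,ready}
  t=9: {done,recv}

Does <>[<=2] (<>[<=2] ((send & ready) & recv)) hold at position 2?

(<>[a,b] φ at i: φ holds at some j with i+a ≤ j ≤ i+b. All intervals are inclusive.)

Yes

Check <>[<=2] ((send & ready) & recv) at each j in [2,4]:
  j=2: holds (witness at 4)
  j=3: holds (witness at 4)
  j=4: holds (witness at 4)
Found at j=2 → formula holds.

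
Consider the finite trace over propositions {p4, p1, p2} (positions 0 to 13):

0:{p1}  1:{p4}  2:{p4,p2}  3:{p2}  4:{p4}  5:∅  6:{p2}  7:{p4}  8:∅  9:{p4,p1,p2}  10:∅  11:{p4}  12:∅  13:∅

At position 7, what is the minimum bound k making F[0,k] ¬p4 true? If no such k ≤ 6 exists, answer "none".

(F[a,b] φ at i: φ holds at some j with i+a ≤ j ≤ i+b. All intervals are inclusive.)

Scan j = 7,8,… for ¬p4:
  j=7: fails
  j=8: holds
First hit at j=8, so smallest k = 8-7 = 1.

1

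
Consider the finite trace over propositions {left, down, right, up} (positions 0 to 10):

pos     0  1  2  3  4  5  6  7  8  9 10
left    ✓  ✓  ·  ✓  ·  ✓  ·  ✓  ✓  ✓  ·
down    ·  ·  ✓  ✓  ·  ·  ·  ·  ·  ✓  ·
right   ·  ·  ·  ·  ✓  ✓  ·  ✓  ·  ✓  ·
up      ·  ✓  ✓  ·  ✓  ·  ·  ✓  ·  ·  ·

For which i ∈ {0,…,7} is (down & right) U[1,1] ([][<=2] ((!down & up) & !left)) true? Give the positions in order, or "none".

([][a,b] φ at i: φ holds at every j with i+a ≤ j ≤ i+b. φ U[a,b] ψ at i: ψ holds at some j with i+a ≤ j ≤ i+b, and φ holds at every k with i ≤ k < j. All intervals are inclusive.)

Evaluate at each i in [0,7]:
  i=0: ✗ (no rhs in [1,1])
  i=1: ✗ (no rhs in [2,2])
  i=2: ✗ (no rhs in [3,3])
  i=3: ✗ (no rhs in [4,4])
  i=4: ✗ (no rhs in [5,5])
  i=5: ✗ (no rhs in [6,6])
  i=6: ✗ (no rhs in [7,7])
  i=7: ✗ (no rhs in [8,8])

none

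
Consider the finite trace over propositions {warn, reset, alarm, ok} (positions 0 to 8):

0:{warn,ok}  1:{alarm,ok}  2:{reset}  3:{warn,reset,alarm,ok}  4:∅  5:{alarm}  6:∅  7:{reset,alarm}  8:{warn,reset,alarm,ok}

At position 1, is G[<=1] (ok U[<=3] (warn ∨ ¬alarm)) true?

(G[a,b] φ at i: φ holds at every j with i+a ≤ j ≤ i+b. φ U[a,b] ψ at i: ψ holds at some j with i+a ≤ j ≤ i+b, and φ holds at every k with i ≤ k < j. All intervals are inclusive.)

Check (ok U[<=3] (warn ∨ ¬alarm)) at every j in [1,2]:
  j=1: holds
  j=2: holds
All positions satisfy it → formula holds.

Yes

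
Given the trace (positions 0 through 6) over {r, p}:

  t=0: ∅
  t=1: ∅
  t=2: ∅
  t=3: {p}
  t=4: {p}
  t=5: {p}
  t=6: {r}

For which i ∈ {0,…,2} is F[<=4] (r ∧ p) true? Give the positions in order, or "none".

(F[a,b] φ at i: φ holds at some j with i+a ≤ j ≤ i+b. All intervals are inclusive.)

Evaluate at each i in [0,2]:
  i=0: ✗ (none in [0,4])
  i=1: ✗ (none in [1,5])
  i=2: ✗ (none in [2,6])

none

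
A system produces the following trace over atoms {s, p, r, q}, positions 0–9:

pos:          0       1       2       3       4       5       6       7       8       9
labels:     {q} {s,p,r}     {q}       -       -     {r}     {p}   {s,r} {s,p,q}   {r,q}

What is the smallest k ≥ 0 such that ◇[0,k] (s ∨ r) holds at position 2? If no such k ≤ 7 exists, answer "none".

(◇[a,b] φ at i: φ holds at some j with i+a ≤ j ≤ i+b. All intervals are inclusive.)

Scan j = 2,3,… for (s ∨ r):
  j=2: fails
  j=3: fails
  j=4: fails
  j=5: holds
First hit at j=5, so smallest k = 5-2 = 3.

3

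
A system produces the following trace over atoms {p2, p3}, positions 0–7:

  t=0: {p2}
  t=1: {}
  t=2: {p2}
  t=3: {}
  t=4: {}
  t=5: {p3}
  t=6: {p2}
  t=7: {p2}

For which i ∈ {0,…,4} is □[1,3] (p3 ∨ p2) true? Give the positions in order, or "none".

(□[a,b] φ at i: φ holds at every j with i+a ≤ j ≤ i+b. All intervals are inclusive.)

Evaluate at each i in [0,4]:
  i=0: ✗ (fails at j=1)
  i=1: ✗ (fails at j=3)
  i=2: ✗ (fails at j=3)
  i=3: ✗ (fails at j=4)
  i=4: ✓ (all of [5,7])

4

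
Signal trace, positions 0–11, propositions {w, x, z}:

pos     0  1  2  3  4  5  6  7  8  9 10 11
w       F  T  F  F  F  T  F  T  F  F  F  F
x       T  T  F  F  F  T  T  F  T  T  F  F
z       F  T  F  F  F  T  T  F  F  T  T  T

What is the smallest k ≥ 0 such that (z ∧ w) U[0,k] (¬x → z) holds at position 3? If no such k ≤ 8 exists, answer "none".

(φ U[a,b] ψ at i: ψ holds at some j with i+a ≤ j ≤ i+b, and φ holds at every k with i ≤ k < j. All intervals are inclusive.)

none

Need earliest j ≥ 3 with (¬x → z), and (z ∧ w) at every k in [3,j-1].
  j=3: rhs fails.
  j=4: rhs fails.
  j=5: rhs holds but lhs fails at k=3.
  j=6: rhs holds but lhs fails at k=3.
  j=7: rhs fails.
  j=8: rhs holds but lhs fails at k=3.
  j=9: rhs holds but lhs fails at k=3.
  j=10: rhs holds but lhs fails at k=3.
  j=11: rhs holds but lhs fails at k=3.
No witness within the range → none.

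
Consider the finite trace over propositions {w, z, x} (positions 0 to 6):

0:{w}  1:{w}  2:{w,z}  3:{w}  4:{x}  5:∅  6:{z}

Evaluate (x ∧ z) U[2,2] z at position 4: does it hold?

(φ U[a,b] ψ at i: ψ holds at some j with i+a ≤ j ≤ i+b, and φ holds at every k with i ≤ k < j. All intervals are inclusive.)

Does not hold

Need some j in [6,6] with z, and (x ∧ z) at every k in [4,j-1].
  j=6: z holds, but (x ∧ z) fails at k=4 → not this j.
No j in the window works → until fails.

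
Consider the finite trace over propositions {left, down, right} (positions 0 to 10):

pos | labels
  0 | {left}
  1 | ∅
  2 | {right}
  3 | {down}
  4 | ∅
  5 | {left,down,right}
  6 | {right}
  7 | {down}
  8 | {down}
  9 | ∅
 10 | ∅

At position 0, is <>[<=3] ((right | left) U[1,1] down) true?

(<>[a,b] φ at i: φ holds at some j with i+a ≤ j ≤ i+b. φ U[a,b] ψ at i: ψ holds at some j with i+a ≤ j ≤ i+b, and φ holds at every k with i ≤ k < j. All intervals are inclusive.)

Yes

Check ((right | left) U[1,1] down) at each j in [0,3]:
  j=0: fails
  j=1: fails
  j=2: holds
  j=3: fails
Found at j=2 → formula holds.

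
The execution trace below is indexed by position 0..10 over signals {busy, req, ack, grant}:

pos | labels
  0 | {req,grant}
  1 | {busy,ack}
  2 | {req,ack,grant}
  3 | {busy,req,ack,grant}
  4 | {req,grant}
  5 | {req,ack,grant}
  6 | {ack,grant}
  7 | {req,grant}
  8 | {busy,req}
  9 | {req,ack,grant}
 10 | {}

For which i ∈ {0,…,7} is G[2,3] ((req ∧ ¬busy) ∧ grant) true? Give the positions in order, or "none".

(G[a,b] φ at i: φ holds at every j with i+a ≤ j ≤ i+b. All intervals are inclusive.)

Evaluate at each i in [0,7]:
  i=0: ✗ (fails at j=3)
  i=1: ✗ (fails at j=3)
  i=2: ✓ (all of [4,5])
  i=3: ✗ (fails at j=6)
  i=4: ✗ (fails at j=6)
  i=5: ✗ (fails at j=8)
  i=6: ✗ (fails at j=8)
  i=7: ✗ (fails at j=10)

2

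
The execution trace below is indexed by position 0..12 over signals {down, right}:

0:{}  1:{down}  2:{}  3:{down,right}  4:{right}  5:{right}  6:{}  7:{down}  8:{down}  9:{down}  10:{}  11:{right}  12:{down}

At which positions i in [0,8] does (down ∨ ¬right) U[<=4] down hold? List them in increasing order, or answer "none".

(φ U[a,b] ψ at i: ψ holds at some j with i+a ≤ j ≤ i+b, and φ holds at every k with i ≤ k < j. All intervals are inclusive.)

0, 1, 2, 3, 6, 7, 8

Evaluate at each i in [0,8]:
  i=0: ✓ (rhs at j=1; lhs holds on [0,0])
  i=1: ✓ (rhs at j=1)
  i=2: ✓ (rhs at j=3; lhs holds on [2,2])
  i=3: ✓ (rhs at j=3)
  i=4: ✗ (lhs fails at k=4 before rhs at j=7)
  i=5: ✗ (lhs fails at k=5 before rhs at j=7)
  i=6: ✓ (rhs at j=7; lhs holds on [6,6])
  i=7: ✓ (rhs at j=7)
  i=8: ✓ (rhs at j=8)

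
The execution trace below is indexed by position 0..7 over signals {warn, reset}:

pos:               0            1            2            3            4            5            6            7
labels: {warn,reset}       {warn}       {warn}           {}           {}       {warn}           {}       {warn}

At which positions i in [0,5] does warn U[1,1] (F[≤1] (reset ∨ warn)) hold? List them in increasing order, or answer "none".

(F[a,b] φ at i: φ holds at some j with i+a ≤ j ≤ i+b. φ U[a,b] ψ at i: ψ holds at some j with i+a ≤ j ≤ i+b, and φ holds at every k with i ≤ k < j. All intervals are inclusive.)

Evaluate at each i in [0,5]:
  i=0: ✓ (rhs at j=1; lhs holds on [0,0])
  i=1: ✓ (rhs at j=2; lhs holds on [1,1])
  i=2: ✗ (no rhs in [3,3])
  i=3: ✗ (lhs fails at k=3 before rhs at j=4)
  i=4: ✗ (lhs fails at k=4 before rhs at j=5)
  i=5: ✓ (rhs at j=6; lhs holds on [5,5])

0, 1, 5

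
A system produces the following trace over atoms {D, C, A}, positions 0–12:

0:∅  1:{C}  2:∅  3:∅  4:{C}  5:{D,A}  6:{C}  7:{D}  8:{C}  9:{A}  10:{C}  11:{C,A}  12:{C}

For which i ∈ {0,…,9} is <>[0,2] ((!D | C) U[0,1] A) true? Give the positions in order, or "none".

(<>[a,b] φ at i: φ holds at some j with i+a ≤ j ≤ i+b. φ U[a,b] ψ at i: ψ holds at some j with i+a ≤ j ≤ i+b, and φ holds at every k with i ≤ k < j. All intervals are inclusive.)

Evaluate at each i in [0,9]:
  i=0: ✗ (none in [0,2])
  i=1: ✗ (none in [1,3])
  i=2: ✓ (witness j=4)
  i=3: ✓ (witness j=4)
  i=4: ✓ (witness j=4)
  i=5: ✓ (witness j=5)
  i=6: ✓ (witness j=8)
  i=7: ✓ (witness j=8)
  i=8: ✓ (witness j=8)
  i=9: ✓ (witness j=9)

2, 3, 4, 5, 6, 7, 8, 9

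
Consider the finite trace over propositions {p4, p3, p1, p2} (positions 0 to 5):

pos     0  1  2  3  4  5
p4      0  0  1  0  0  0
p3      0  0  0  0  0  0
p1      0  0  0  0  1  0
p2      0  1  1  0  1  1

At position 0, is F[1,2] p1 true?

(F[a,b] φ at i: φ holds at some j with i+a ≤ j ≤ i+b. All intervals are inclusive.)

Does not hold

Check p1 at each j in [1,2]:
  j=1: false
  j=2: false
No position in the window satisfies it → formula fails.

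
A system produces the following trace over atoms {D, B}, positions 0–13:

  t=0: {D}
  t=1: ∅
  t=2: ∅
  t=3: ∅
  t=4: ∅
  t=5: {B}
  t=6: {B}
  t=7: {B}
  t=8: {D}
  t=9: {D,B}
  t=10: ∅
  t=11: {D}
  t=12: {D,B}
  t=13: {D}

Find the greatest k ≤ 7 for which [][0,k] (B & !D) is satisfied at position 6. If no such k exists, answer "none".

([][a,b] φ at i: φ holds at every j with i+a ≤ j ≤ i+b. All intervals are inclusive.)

1

(B & !D) must hold from j=6 onward; find where it first fails.
  j=6: holds
  j=7: holds
  j=8: fails
Holds on [6,7], so largest k = 1.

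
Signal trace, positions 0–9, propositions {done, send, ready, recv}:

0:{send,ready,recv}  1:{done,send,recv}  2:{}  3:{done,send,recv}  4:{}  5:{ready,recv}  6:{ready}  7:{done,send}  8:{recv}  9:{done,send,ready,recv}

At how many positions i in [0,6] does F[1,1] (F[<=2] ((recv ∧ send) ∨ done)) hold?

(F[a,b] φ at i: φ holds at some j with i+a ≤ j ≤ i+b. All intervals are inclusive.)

6

Evaluate at each i in [0,6]:
  i=0: ✓ (witness j=1)
  i=1: ✓ (witness j=2)
  i=2: ✓ (witness j=3)
  i=3: ✗ (none in [4,4])
  i=4: ✓ (witness j=5)
  i=5: ✓ (witness j=6)
  i=6: ✓ (witness j=7)
Positions where it holds: {0, 1, 2, 4, 5, 6} → 6.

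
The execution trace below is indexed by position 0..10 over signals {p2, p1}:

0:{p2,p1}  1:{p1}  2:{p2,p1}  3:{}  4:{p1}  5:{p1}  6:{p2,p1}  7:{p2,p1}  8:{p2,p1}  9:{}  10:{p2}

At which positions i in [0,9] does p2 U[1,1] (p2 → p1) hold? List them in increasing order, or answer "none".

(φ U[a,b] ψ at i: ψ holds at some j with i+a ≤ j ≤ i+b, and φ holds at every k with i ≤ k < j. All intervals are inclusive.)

0, 2, 6, 7, 8

Evaluate at each i in [0,9]:
  i=0: ✓ (rhs at j=1; lhs holds on [0,0])
  i=1: ✗ (lhs fails at k=1 before rhs at j=2)
  i=2: ✓ (rhs at j=3; lhs holds on [2,2])
  i=3: ✗ (lhs fails at k=3 before rhs at j=4)
  i=4: ✗ (lhs fails at k=4 before rhs at j=5)
  i=5: ✗ (lhs fails at k=5 before rhs at j=6)
  i=6: ✓ (rhs at j=7; lhs holds on [6,6])
  i=7: ✓ (rhs at j=8; lhs holds on [7,7])
  i=8: ✓ (rhs at j=9; lhs holds on [8,8])
  i=9: ✗ (no rhs in [10,10])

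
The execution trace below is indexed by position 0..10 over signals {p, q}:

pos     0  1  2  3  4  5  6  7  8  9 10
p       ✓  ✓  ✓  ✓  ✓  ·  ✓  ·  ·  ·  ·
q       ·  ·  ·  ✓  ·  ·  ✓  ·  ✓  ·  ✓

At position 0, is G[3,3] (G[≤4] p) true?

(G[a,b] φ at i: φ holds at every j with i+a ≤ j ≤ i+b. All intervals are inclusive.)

Check G[≤4] p at every j in [3,3]:
  j=3: fails at 5
Fails at j=3 → formula fails.

No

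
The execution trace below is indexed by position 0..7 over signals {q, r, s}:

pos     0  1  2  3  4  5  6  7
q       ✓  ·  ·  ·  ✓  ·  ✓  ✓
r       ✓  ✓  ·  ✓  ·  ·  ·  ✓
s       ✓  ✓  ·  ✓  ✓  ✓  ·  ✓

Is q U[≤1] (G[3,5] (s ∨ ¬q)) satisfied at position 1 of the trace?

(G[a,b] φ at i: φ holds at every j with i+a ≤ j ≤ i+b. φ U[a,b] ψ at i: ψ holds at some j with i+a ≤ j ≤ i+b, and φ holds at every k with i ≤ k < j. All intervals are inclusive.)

No

Need some j in [1,2] with G[3,5] (s ∨ ¬q), and q at every k in [1,j-1].
  j=1: G[3,5] (s ∨ ¬q) — fails at 6.
  j=2: G[3,5] (s ∨ ¬q) — fails at 6.
No j in the window works → until fails.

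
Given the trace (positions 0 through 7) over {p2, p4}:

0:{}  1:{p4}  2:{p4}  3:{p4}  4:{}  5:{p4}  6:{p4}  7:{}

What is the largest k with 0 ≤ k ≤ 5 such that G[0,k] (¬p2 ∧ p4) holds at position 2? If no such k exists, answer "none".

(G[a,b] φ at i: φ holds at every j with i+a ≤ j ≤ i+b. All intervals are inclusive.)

(¬p2 ∧ p4) must hold from j=2 onward; find where it first fails.
  j=2: holds
  j=3: holds
  j=4: fails
Holds on [2,3], so largest k = 1.

1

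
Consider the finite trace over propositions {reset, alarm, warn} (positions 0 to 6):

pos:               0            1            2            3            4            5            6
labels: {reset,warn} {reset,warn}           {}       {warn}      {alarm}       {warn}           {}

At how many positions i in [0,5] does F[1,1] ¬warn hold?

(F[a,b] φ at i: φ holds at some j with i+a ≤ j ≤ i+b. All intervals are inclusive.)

3

Evaluate at each i in [0,5]:
  i=0: ✗ (none in [1,1])
  i=1: ✓ (witness j=2)
  i=2: ✗ (none in [3,3])
  i=3: ✓ (witness j=4)
  i=4: ✗ (none in [5,5])
  i=5: ✓ (witness j=6)
Positions where it holds: {1, 3, 5} → 3.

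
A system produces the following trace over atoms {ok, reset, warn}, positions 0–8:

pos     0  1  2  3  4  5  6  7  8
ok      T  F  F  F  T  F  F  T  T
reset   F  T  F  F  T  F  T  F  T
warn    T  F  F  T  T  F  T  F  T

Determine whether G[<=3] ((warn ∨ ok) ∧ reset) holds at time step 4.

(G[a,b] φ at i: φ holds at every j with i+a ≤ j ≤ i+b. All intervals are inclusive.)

False

Check ((warn ∨ ok) ∧ reset) at every j in [4,7]:
  j=4: true
  j=5: false
  j=6: true
  j=7: false
Fails at j=5 → formula fails.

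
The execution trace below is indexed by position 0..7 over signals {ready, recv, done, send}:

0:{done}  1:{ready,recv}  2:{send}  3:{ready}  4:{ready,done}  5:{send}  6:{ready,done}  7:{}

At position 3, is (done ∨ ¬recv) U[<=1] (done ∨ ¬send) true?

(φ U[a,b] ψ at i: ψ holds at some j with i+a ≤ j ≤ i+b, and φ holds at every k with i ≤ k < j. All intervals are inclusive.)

True

Need some j in [3,4] with (done ∨ ¬send), and (done ∨ ¬recv) at every k in [3,j-1].
  j=3: (done ∨ ¬send) holds; no prefix to check → satisfied.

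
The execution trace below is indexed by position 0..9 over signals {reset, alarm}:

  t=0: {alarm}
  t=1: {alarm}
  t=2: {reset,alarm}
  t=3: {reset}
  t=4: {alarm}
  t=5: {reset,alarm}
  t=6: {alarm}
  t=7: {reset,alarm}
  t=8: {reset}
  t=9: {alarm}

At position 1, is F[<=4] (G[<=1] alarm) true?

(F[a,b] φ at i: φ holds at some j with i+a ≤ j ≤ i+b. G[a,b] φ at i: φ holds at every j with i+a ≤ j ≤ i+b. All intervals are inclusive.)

Check G[<=1] alarm at each j in [1,5]:
  j=1: holds on [1,2]
  j=2: fails at 3
  j=3: fails at 3
  j=4: holds on [4,5]
  j=5: holds on [5,6]
Found at j=1 → formula holds.

Holds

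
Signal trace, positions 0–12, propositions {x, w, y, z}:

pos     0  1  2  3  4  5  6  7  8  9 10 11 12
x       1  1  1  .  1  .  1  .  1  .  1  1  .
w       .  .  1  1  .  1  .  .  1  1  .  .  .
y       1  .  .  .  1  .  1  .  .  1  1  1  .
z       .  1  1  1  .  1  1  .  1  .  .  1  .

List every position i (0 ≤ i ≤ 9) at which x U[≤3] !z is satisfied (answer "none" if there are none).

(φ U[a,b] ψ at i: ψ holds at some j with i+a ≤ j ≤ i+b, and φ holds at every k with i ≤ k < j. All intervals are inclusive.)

Evaluate at each i in [0,9]:
  i=0: ✓ (rhs at j=0)
  i=1: ✗ (lhs fails at k=3 before rhs at j=4)
  i=2: ✗ (lhs fails at k=3 before rhs at j=4)
  i=3: ✗ (lhs fails at k=3 before rhs at j=4)
  i=4: ✓ (rhs at j=4)
  i=5: ✗ (lhs fails at k=5 before rhs at j=7)
  i=6: ✓ (rhs at j=7; lhs holds on [6,6])
  i=7: ✓ (rhs at j=7)
  i=8: ✓ (rhs at j=9; lhs holds on [8,8])
  i=9: ✓ (rhs at j=9)

0, 4, 6, 7, 8, 9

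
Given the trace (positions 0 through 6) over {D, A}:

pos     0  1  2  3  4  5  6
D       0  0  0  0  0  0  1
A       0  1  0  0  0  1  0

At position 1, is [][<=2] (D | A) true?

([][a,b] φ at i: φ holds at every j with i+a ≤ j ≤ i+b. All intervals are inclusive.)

False

Check (D | A) at every j in [1,3]:
  j=1: true
  j=2: false
  j=3: false
Fails at j=2 → formula fails.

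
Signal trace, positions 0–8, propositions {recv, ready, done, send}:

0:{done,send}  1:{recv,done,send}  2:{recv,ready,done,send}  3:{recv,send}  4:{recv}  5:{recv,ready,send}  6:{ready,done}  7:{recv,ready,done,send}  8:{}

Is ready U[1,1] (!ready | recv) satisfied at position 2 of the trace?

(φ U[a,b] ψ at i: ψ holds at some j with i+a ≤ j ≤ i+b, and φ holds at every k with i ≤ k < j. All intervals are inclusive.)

Need some j in [3,3] with (!ready | recv), and ready at every k in [2,j-1].
  j=3: (!ready | recv) holds; ready holds at every k in [2,2] → satisfied.

Yes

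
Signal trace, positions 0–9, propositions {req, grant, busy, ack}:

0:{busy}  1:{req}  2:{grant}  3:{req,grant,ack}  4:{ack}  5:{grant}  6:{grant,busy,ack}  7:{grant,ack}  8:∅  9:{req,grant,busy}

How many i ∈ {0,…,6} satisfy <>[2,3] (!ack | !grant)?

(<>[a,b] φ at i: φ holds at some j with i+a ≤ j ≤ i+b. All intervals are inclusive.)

6

Evaluate at each i in [0,6]:
  i=0: ✓ (witness j=2)
  i=1: ✓ (witness j=4)
  i=2: ✓ (witness j=4)
  i=3: ✓ (witness j=5)
  i=4: ✗ (none in [6,7])
  i=5: ✓ (witness j=8)
  i=6: ✓ (witness j=8)
Positions where it holds: {0, 1, 2, 3, 5, 6} → 6.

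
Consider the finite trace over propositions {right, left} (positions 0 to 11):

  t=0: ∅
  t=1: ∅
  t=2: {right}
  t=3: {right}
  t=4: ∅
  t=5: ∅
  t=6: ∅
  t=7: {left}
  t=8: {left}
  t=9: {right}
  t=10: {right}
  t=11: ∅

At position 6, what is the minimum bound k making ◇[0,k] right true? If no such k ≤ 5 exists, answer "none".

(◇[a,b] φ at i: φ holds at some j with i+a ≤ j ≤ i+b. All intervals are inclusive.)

Scan j = 6,7,… for right:
  j=6: fails
  j=7: fails
  j=8: fails
  j=9: holds
First hit at j=9, so smallest k = 9-6 = 3.

3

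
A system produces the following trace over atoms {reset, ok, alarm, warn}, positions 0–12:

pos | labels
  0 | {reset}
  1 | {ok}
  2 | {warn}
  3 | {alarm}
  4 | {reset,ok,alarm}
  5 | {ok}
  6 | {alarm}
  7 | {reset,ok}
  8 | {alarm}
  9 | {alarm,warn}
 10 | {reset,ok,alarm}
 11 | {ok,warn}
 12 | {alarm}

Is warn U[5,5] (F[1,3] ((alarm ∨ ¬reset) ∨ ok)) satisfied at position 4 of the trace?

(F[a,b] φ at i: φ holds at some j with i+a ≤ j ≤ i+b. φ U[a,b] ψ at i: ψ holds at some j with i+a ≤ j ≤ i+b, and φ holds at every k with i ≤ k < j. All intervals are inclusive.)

Need some j in [9,9] with F[1,3] ((alarm ∨ ¬reset) ∨ ok), and warn at every k in [4,j-1].
  j=9: F[1,3] ((alarm ∨ ¬reset) ∨ ok) holds, but warn fails at k=4 → not this j.
No j in the window works → until fails.

Does not hold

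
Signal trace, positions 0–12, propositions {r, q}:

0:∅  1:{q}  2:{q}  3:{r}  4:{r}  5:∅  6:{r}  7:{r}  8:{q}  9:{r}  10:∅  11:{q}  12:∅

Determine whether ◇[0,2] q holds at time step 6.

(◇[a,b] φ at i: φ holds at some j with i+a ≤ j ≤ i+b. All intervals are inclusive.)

True

Check q at each j in [6,8]:
  j=6: false
  j=7: false
  j=8: true
Found at j=8 → formula holds.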